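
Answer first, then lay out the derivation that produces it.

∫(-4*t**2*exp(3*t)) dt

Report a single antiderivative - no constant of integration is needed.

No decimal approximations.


The answer is -4*t**2*exp(3*t)/3 + 8*t*exp(3*t)/9 - 8*exp(3*t)/27.
Step 1. Integrate ∫(-4*t**2*exp(3*t)) dt by parts with u = t**2, dv = (-4*exp(3*t)) dt, so v = -4*exp(3*t)/3: now -4*t**2*exp(3*t)/3 + ∫(8*t*exp(3*t)/3) dt.
Step 2. Integrate ∫(8*t*exp(3*t)/3) dt by parts with u = t, dv = (8*exp(3*t)/3) dt, so v = 8*exp(3*t)/9: now -4*t**2*exp(3*t)/3 + 8*t*exp(3*t)/9 + ∫(-8*exp(3*t)/9) dt.
Step 3. Evaluate the standard form: now -4*t**2*exp(3*t)/3 + 8*t*exp(3*t)/9 - 8*exp(3*t)/27.
Answer: -4*t**2*exp(3*t)/3 + 8*t*exp(3*t)/9 - 8*exp(3*t)/27.


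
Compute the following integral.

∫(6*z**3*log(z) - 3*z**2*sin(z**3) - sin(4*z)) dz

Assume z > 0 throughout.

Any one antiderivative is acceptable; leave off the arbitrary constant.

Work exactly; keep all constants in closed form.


Answer: 3*z**4*log(z)/2 - 3*z**4/8 + cos(4*z)/4 + cos(z**3).


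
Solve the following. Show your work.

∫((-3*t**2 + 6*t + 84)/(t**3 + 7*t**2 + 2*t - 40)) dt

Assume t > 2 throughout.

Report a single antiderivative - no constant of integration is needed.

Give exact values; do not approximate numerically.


Step 1. Decompose ∫((-3*t**2 + 6*t + 84)/(t**3 + 7*t**2 + 2*t - 40)) dt by partial fractions, (-3*t**2 + 6*t + 84)/(t**3 + 7*t**2 + 2*t - 40) = -3/(t + 5) - 2/(t + 4) + 2/(t - 2): now ∫(2/(t - 2)) dt + ∫(-2/(t + 4)) dt + ∫(-3/(t + 5)) dt.
Step 2. Evaluate the standard form [assuming t > 2]: now 2*log(t - 2) + ∫(-2/(t + 4)) dt + ∫(-3/(t + 5)) dt.
Step 3. Evaluate the standard form [assuming t > -4]: now 2*log(t - 2) - 2*log(t + 4) + ∫(-3/(t + 5)) dt.
Step 4. Evaluate the standard form [assuming t > -5]: now 2*log(t - 2) - 2*log(t + 4) - 3*log(t + 5).
Answer: 2*log(t - 2) - 2*log(t + 4) - 3*log(t + 5).


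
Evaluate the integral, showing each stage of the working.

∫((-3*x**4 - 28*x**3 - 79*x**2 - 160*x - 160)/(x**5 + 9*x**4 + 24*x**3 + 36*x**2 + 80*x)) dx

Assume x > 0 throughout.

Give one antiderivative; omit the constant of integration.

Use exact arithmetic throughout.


Step 1. Decompose ∫((-3*x**4 - 28*x**3 - 79*x**2 - 160*x - 160)/(x**5 + 9*x**4 + 24*x**3 + 36*x**2 + 80*x)) dx by partial fractions, (-3*x**4 - 28*x**3 - 79*x**2 - 160*x - 160)/(x**5 + 9*x**4 + 24*x**3 + 36*x**2 + 80*x) = -3/(x**2 + 4) + 2/(x + 5) - 3/(x + 4) - 2/x: now ∫(-2/x) dx + ∫(-3/(x + 4)) dx + ∫(2/(x + 5)) dx + ∫(-3/(x**2 + 4)) dx.
Step 2. Evaluate the standard form [assuming x > 0]: now -2*log(x) + ∫(-3/(x + 4)) dx + ∫(2/(x + 5)) dx + ∫(-3/(x**2 + 4)) dx.
Step 3. Evaluate the standard form [assuming x > -5]: now -2*log(x) + 2*log(x + 5) + ∫(-3/(x + 4)) dx + ∫(-3/(x**2 + 4)) dx.
Step 4. Evaluate the standard form [assuming x > -4]: now -2*log(x) - 3*log(x + 4) + 2*log(x + 5) + ∫(-3/(x**2 + 4)) dx.
Step 5. Evaluate the standard form: now -2*log(x) - 3*log(x + 4) + 2*log(x + 5) - 3*atan(x/2)/2.
Answer: -2*log(x) - 3*log(x + 4) + 2*log(x + 5) - 3*atan(x/2)/2.


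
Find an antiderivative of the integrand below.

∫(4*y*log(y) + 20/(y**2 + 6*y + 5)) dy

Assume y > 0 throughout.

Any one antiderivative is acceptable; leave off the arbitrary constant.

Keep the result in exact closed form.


Answer: 2*y**2*log(y) - y**2 + 5*log(y + 1) - 5*log(y + 5).


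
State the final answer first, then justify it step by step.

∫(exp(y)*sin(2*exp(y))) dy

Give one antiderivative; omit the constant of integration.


The answer is -cos(2*exp(y))/2.
Step 1. Substitute u = exp(y), turning ∫(exp(y)*sin(2*exp(y))) dy into ∫(sin(2*u)) du: now ∫(sin(2*u)) du.
Step 2. Evaluate the standard form: now -cos(2*u)/2.
Step 3. Substitute back u = exp(y): now -cos(2*exp(y))/2.
Answer: -cos(2*exp(y))/2.


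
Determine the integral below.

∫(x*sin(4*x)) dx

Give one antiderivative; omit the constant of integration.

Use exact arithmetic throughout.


Answer: -x*cos(4*x)/4 + sin(4*x)/16.


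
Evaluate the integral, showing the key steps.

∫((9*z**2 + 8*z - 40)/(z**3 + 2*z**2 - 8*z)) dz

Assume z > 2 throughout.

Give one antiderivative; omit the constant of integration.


Step 1. Decompose ∫((9*z**2 + 8*z - 40)/(z**3 + 2*z**2 - 8*z)) dz by partial fractions, (9*z**2 + 8*z - 40)/(z**3 + 2*z**2 - 8*z) = 3/(z + 4) + 1/(z - 2) + 5/z: now ∫(5/z) dz + ∫(1/(z - 2)) dz + ∫(3/(z + 4)) dz.
Step 2. Evaluate the standard form [assuming z > -4]: now 3*log(z + 4) + ∫(5/z) dz + ∫(1/(z - 2)) dz.
Step 3. Evaluate the standard form [assuming z > 0]: now 5*log(z) + 3*log(z + 4) + ∫(1/(z - 2)) dz.
Step 4. Evaluate the standard form [assuming z > 2]: now 5*log(z) + log(z - 2) + 3*log(z + 4).
Answer: 5*log(z) + log(z - 2) + 3*log(z + 4).


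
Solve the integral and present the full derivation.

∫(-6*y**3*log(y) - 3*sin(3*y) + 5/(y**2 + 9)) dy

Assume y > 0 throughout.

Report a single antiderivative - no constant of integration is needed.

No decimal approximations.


Step 1. Rewrite: now ∫(-6*y**3*log(y)) dy + ∫(5/(y**2 + 9)) dy + ∫(-3*sin(3*y)) dy.
Step 2. Evaluate the standard form: now 5*atan(y/3)/3 + ∫(-6*y**3*log(y)) dy + ∫(-3*sin(3*y)) dy.
Step 3. Evaluate the standard form: now cos(3*y) + 5*atan(y/3)/3 + ∫(-6*y**3*log(y)) dy.
Step 4. Integrate ∫(-6*y**3*log(y)) dy by parts with u = log(y), dv = (-6*y**3) dy, so v = -3*y**4/2 [assuming y > 0]: now -3*y**4*log(y)/2 + cos(3*y) + 5*atan(y/3)/3 + ∫(3*y**3/2) dy.
Step 5. Evaluate the standard form: now -3*y**4*log(y)/2 + 3*y**4/8 + cos(3*y) + 5*atan(y/3)/3.
Answer: -3*y**4*log(y)/2 + 3*y**4/8 + cos(3*y) + 5*atan(y/3)/3.


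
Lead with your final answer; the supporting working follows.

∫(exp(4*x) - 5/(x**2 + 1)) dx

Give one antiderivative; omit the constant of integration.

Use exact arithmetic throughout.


The answer is exp(4*x)/4 - 5*atan(x).
Step 1. Rewrite: now ∫(-5/(x**2 + 1)) dx + ∫(exp(4*x)) dx.
Step 2. Evaluate the standard form: now -5*atan(x) + ∫(exp(4*x)) dx.
Step 3. Evaluate the standard form: now exp(4*x)/4 - 5*atan(x).
Answer: exp(4*x)/4 - 5*atan(x).


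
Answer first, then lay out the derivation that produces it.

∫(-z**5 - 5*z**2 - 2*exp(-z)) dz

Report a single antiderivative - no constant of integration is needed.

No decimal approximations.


The answer is -z**6/6 - 5*z**3/3 + 2*exp(-z).
Step 1. Rewrite: now ∫(-5*z**2) dz + ∫(-z**5) dz + ∫(-2*exp(-z)) dz.
Step 2. Evaluate the standard form: now -z**6/6 + ∫(-5*z**2) dz + ∫(-2*exp(-z)) dz.
Step 3. Evaluate the standard form: now -z**6/6 - 5*z**3/3 + ∫(-2*exp(-z)) dz.
Step 4. Evaluate the standard form: now -z**6/6 - 5*z**3/3 + 2*exp(-z).
Answer: -z**6/6 - 5*z**3/3 + 2*exp(-z).


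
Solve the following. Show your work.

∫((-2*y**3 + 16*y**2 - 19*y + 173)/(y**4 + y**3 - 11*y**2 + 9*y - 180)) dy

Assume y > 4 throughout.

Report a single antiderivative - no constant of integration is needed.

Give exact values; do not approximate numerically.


Step 1. Decompose ∫((-2*y**3 + 16*y**2 - 19*y + 173)/(y**4 + y**3 - 11*y**2 + 9*y - 180)) dy by partial fractions, (-2*y**3 + 16*y**2 - 19*y + 173)/(y**4 + y**3 - 11*y**2 + 9*y - 180) = -1/(y**2 + 9) - 3/(y + 5) + 1/(y - 4): now ∫(1/(y - 4)) dy + ∫(-3/(y + 5)) dy + ∫(-1/(y**2 + 9)) dy.
Step 2. Evaluate the standard form [assuming y > 4]: now log(y - 4) + ∫(-3/(y + 5)) dy + ∫(-1/(y**2 + 9)) dy.
Step 3. Evaluate the standard form [assuming y > -5]: now log(y - 4) - 3*log(y + 5) + ∫(-1/(y**2 + 9)) dy.
Step 4. Evaluate the standard form: now log(y - 4) - 3*log(y + 5) - atan(y/3)/3.
Answer: log(y - 4) - 3*log(y + 5) - atan(y/3)/3.


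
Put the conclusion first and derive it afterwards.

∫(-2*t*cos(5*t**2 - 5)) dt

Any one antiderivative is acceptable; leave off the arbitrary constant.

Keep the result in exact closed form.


The answer is -sin(5*t**2 - 5)/5.
Step 1. Substitute u = t**2 - 1, turning ∫(-2*t*cos(5*t**2 - 5)) dt into ∫(-cos(5*u)) du: now ∫(-cos(5*u)) du.
Step 2. Evaluate the standard form: now -sin(5*u)/5.
Step 3. Substitute back u = t**2 - 1: now -sin(5*t**2 - 5)/5.
Answer: -sin(5*t**2 - 5)/5.


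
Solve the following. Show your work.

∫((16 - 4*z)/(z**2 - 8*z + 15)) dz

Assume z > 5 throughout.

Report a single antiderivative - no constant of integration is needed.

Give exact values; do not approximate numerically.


Step 1. Decompose ∫((16 - 4*z)/(z**2 - 8*z + 15)) dz by partial fractions, (16 - 4*z)/(z**2 - 8*z + 15) = -2/(z - 3) - 2/(z - 5): now ∫(-2/(z - 5)) dz + ∫(-2/(z - 3)) dz.
Step 2. Evaluate the standard form [assuming z > 5]: now -2*log(z - 5) + ∫(-2/(z - 3)) dz.
Step 3. Evaluate the standard form [assuming z > 3]: now -2*log(z - 5) - 2*log(z - 3).
Answer: -2*log(z - 5) - 2*log(z - 3).


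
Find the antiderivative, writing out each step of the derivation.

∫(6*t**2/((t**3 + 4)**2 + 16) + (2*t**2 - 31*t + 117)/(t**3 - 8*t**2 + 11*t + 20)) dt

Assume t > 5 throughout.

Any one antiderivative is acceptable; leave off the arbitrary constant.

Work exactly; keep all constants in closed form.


Step 1. Rewrite: now ∫(6*t**2/((t**3 + 4)**2 + 16)) dt + ∫((2*t**2 - 31*t + 117)/(t**3 - 8*t**2 + 11*t + 20)) dt.
Step 2. Substitute u = t**3 + 4, turning ∫(6*t**2/((t**3 + 4)**2 + 16)) dt into ∫(2/(u**2 + 16)) du: now ∫((2*t**2 - 31*t + 117)/(t**3 - 8*t**2 + 11*t + 20)) dt + ∫(2/(u**2 + 16)) du.
Step 3. Evaluate the standard form: now atan(u/4)/2 + ∫((2*t**2 - 31*t + 117)/(t**3 - 8*t**2 + 11*t + 20)) dt.
Step 4. Substitute back u = t**3 + 4: now atan(t**3/4 + 1)/2 + ∫((2*t**2 - 31*t + 117)/(t**3 - 8*t**2 + 11*t + 20)) dt.
Step 5. Decompose ∫((2*t**2 - 31*t + 117)/(t**3 - 8*t**2 + 11*t + 20)) dt by partial fractions, (2*t**2 - 31*t + 117)/(t**3 - 8*t**2 + 11*t + 20) = 5/(t + 1) - 5/(t - 4) + 2/(t - 5): now atan(t**3/4 + 1)/2 + ∫(2/(t - 5)) dt + ∫(-5/(t - 4)) dt + ∫(5/(t + 1)) dt.
Step 6. Evaluate the standard form [assuming t > 4]: now -5*log(t - 4) + atan(t**3/4 + 1)/2 + ∫(2/(t - 5)) dt + ∫(5/(t + 1)) dt.
Step 7. Evaluate the standard form [assuming t > -1]: now -5*log(t - 4) + 5*log(t + 1) + atan(t**3/4 + 1)/2 + ∫(2/(t - 5)) dt.
Step 8. Evaluate the standard form [assuming t > 5]: now 2*log(t - 5) - 5*log(t - 4) + 5*log(t + 1) + atan(t**3/4 + 1)/2.
Answer: 2*log(t - 5) - 5*log(t - 4) + 5*log(t + 1) + atan(t**3/4 + 1)/2.


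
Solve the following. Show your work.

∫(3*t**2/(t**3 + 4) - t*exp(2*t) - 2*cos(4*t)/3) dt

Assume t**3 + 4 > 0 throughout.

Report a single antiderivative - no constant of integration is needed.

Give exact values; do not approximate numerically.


Step 1. Rewrite: now ∫(-t*exp(2*t)) dt + ∫(3*t**2/(t**3 + 4)) dt + ∫(-2*cos(4*t)/3) dt.
Step 2. Substitute u = t**3 + 4, turning ∫(3*t**2/(t**3 + 4)) dt into ∫(1/u) du: now ∫(1/u) du + ∫(-t*exp(2*t)) dt + ∫(-2*cos(4*t)/3) dt.
Step 3. Evaluate the standard form [assuming u > 0]: now log(u) + ∫(-t*exp(2*t)) dt + ∫(-2*cos(4*t)/3) dt.
Step 4. Substitute back u = t**3 + 4: now log(t**3 + 4) + ∫(-t*exp(2*t)) dt + ∫(-2*cos(4*t)/3) dt.
Step 5. Evaluate the standard form: now log(t**3 + 4) - sin(4*t)/6 + ∫(-t*exp(2*t)) dt.
Step 6. Integrate ∫(-t*exp(2*t)) dt by parts with u = t, dv = (-exp(2*t)) dt, so v = -exp(2*t)/2: now -t*exp(2*t)/2 + log(t**3 + 4) - sin(4*t)/6 + ∫(exp(2*t)/2) dt.
Step 7. Evaluate the standard form: now -t*exp(2*t)/2 + exp(2*t)/4 + log(t**3 + 4) - sin(4*t)/6.
Answer: -t*exp(2*t)/2 + exp(2*t)/4 + log(t**3 + 4) - sin(4*t)/6.


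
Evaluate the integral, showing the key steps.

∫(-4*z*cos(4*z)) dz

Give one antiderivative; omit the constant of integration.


Step 1. Integrate ∫(-4*z*cos(4*z)) dz by parts with u = z, dv = (-4*cos(4*z)) dz, so v = -sin(4*z): now -z*sin(4*z) + ∫(sin(4*z)) dz.
Step 2. Evaluate the standard form: now -z*sin(4*z) - cos(4*z)/4.
Answer: -z*sin(4*z) - cos(4*z)/4.


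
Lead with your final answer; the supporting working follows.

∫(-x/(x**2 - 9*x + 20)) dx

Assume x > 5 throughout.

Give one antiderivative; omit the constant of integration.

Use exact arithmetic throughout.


The answer is -5*log(x - 5) + 4*log(x - 4).
Step 1. Decompose ∫(-x/(x**2 - 9*x + 20)) dx by partial fractions, -x/(x**2 - 9*x + 20) = 4/(x - 4) - 5/(x - 5): now ∫(-5/(x - 5)) dx + ∫(4/(x - 4)) dx.
Step 2. Evaluate the standard form [assuming x > 5]: now -5*log(x - 5) + ∫(4/(x - 4)) dx.
Step 3. Evaluate the standard form [assuming x > 4]: now -5*log(x - 5) + 4*log(x - 4).
Answer: -5*log(x - 5) + 4*log(x - 4).


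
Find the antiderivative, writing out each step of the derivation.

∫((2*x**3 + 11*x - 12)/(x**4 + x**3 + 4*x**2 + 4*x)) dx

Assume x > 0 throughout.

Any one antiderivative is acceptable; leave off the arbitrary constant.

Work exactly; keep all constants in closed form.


Step 1. Decompose ∫((2*x**3 + 11*x - 12)/(x**4 + x**3 + 4*x**2 + 4*x)) dx by partial fractions, (2*x**3 + 11*x - 12)/(x**4 + x**3 + 4*x**2 + 4*x) = 3/(x**2 + 4) + 5/(x + 1) - 3/x: now ∫(-3/x) dx + ∫(5/(x + 1)) dx + ∫(3/(x**2 + 4)) dx.
Step 2. Evaluate the standard form [assuming x > -1]: now 5*log(x + 1) + ∫(-3/x) dx + ∫(3/(x**2 + 4)) dx.
Step 3. Evaluate the standard form [assuming x > 0]: now -3*log(x) + 5*log(x + 1) + ∫(3/(x**2 + 4)) dx.
Step 4. Evaluate the standard form: now -3*log(x) + 5*log(x + 1) + 3*atan(x/2)/2.
Answer: -3*log(x) + 5*log(x + 1) + 3*atan(x/2)/2.


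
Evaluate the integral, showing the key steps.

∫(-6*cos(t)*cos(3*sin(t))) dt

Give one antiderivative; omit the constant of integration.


Step 1. Substitute u = sin(t), turning ∫(-6*cos(t)*cos(3*sin(t))) dt into ∫(-6*cos(3*u)) du: now ∫(-6*cos(3*u)) du.
Step 2. Evaluate the standard form: now -2*sin(3*u).
Step 3. Substitute back u = sin(t): now -2*sin(3*sin(t)).
Answer: -2*sin(3*sin(t)).


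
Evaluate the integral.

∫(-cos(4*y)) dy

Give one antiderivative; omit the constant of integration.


Answer: -sin(4*y)/4.


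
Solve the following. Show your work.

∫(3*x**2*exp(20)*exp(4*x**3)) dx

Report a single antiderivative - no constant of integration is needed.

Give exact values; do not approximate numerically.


Step 1. Substitute u = x**3 + 5, turning ∫(3*x**2*exp(20)*exp(4*x**3)) dx into ∫(exp(4*u)) du: now ∫(exp(4*u)) du.
Step 2. Evaluate the standard form: now exp(4*u)/4.
Step 3. Substitute back u = x**3 + 5: now exp(4*x**3 + 20)/4.
Answer: exp(4*x**3 + 20)/4.


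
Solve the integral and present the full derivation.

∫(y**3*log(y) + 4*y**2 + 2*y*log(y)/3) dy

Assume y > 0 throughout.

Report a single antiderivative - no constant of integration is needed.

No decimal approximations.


Step 1. Rewrite: now ∫(4*y**2) dy + ∫(2*y*log(y)/3) dy + ∫(y**3*log(y)) dy.
Step 2. Evaluate the standard form: now 4*y**3/3 + ∫(2*y*log(y)/3) dy + ∫(y**3*log(y)) dy.
Step 3. Integrate ∫(2*y*log(y)/3) dy by parts with u = log(y), dv = (2*y/3) dy, so v = y**2/3 [assuming y > 0]: now 4*y**3/3 + y**2*log(y)/3 + ∫(-y/3) dy + ∫(y**3*log(y)) dy.
Step 4. Evaluate the standard form: now 4*y**3/3 + y**2*log(y)/3 - y**2/6 + ∫(y**3*log(y)) dy.
Step 5. Integrate ∫(y**3*log(y)) dy by parts with u = log(y), dv = (y**3) dy, so v = y**4/4 [assuming y > 0]: now y**4*log(y)/4 + 4*y**3/3 + y**2*log(y)/3 - y**2/6 + ∫(-y**3/4) dy.
Step 6. Evaluate the standard form: now y**4*log(y)/4 - y**4/16 + 4*y**3/3 + y**2*log(y)/3 - y**2/6.
Answer: y**4*log(y)/4 - y**4/16 + 4*y**3/3 + y**2*log(y)/3 - y**2/6.


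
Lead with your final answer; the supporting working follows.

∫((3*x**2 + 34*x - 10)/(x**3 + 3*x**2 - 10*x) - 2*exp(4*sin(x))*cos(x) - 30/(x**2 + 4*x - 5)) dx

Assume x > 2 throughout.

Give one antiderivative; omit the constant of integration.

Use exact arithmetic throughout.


The answer is -exp(4*sin(x))/2 + log(x) + 5*log(x - 2) - 5*log(x - 1) + 2*log(x + 5).
Step 1. Rewrite: now ∫((3*x**2 + 34*x - 10)/(x**3 + 3*x**2 - 10*x)) dx + ∫(-2*exp(4*sin(x))*cos(x)) dx + ∫(-30/(x**2 + 4*x - 5)) dx.
Step 2. Substitute u = sin(x), turning ∫(-2*exp(4*sin(x))*cos(x)) dx into ∫(-2*exp(4*u)) du: now ∫((3*x**2 + 34*x - 10)/(x**3 + 3*x**2 - 10*x)) dx + ∫(-30/(x**2 + 4*x - 5)) dx + ∫(-2*exp(4*u)) du.
Step 3. Evaluate the standard form: now -exp(4*u)/2 + ∫((3*x**2 + 34*x - 10)/(x**3 + 3*x**2 - 10*x)) dx + ∫(-30/(x**2 + 4*x - 5)) dx.
Step 4. Substitute back u = sin(x): now -exp(4*sin(x))/2 + ∫((3*x**2 + 34*x - 10)/(x**3 + 3*x**2 - 10*x)) dx + ∫(-30/(x**2 + 4*x - 5)) dx.
Step 5. Decompose ∫((3*x**2 + 34*x - 10)/(x**3 + 3*x**2 - 10*x)) dx by partial fractions, (3*x**2 + 34*x - 10)/(x**3 + 3*x**2 - 10*x) = -3/(x + 5) + 5/(x - 2) + 1/x: now -exp(4*sin(x))/2 + ∫(1/x) dx + ∫(5/(x - 2)) dx + ∫(-3/(x + 5)) dx + ∫(-30/(x**2 + 4*x - 5)) dx.
Step 6. Evaluate the standard form [assuming x > 2]: now -exp(4*sin(x))/2 + 5*log(x - 2) + ∫(1/x) dx + ∫(-3/(x + 5)) dx + ∫(-30/(x**2 + 4*x - 5)) dx.
Step 7. Evaluate the standard form [assuming x > 0]: now -exp(4*sin(x))/2 + log(x) + 5*log(x - 2) + ∫(-3/(x + 5)) dx + ∫(-30/(x**2 + 4*x - 5)) dx.
Step 8. Evaluate the standard form [assuming x > -5]: now -exp(4*sin(x))/2 + log(x) + 5*log(x - 2) - 3*log(x + 5) + ∫(-30/(x**2 + 4*x - 5)) dx.
Step 9. Decompose ∫(-30/(x**2 + 4*x - 5)) dx by partial fractions, -30/(x**2 + 4*x - 5) = 5/(x + 5) - 5/(x - 1): now -exp(4*sin(x))/2 + log(x) + 5*log(x - 2) - 3*log(x + 5) + ∫(-5/(x - 1)) dx + ∫(5/(x + 5)) dx.
Step 10. Evaluate the standard form [assuming x > -5]: now -exp(4*sin(x))/2 + log(x) + 5*log(x - 2) + 2*log(x + 5) + ∫(-5/(x - 1)) dx.
Step 11. Evaluate the standard form [assuming x > 1]: now -exp(4*sin(x))/2 + log(x) + 5*log(x - 2) - 5*log(x - 1) + 2*log(x + 5).
Answer: -exp(4*sin(x))/2 + log(x) + 5*log(x - 2) - 5*log(x - 1) + 2*log(x + 5).


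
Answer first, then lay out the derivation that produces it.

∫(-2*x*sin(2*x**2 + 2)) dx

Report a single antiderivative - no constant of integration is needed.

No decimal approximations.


The answer is cos(2*x**2 + 2)/2.
Step 1. Substitute u = x**2 + 1, turning ∫(-2*x*sin(2*x**2 + 2)) dx into ∫(-sin(2*u)) du: now ∫(-sin(2*u)) du.
Step 2. Evaluate the standard form: now cos(2*u)/2.
Step 3. Substitute back u = x**2 + 1: now cos(2*x**2 + 2)/2.
Answer: cos(2*x**2 + 2)/2.


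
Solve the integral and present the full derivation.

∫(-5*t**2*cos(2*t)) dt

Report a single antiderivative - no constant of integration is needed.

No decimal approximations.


Step 1. Integrate ∫(-5*t**2*cos(2*t)) dt by parts with u = t**2, dv = (-5*cos(2*t)) dt, so v = -5*sin(2*t)/2: now -5*t**2*sin(2*t)/2 + ∫(5*t*sin(2*t)) dt.
Step 2. Integrate ∫(5*t*sin(2*t)) dt by parts with u = t, dv = (5*sin(2*t)) dt, so v = -5*cos(2*t)/2: now -5*t**2*sin(2*t)/2 - 5*t*cos(2*t)/2 + ∫(5*cos(2*t)/2) dt.
Step 3. Evaluate the standard form: now -5*t**2*sin(2*t)/2 - 5*t*cos(2*t)/2 + 5*sin(2*t)/4.
Answer: -5*t**2*sin(2*t)/2 - 5*t*cos(2*t)/2 + 5*sin(2*t)/4.


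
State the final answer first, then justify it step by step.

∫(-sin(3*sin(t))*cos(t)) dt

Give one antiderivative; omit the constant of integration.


The answer is cos(3*sin(t))/3.
Step 1. Substitute u = sin(t), turning ∫(-sin(3*sin(t))*cos(t)) dt into ∫(-sin(3*u)) du: now ∫(-sin(3*u)) du.
Step 2. Evaluate the standard form: now cos(3*u)/3.
Step 3. Substitute back u = sin(t): now cos(3*sin(t))/3.
Answer: cos(3*sin(t))/3.


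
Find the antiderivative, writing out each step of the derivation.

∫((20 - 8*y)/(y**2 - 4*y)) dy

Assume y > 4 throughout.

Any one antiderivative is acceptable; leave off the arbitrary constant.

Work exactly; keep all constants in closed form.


Step 1. Decompose ∫((20 - 8*y)/(y**2 - 4*y)) dy by partial fractions, (20 - 8*y)/(y**2 - 4*y) = -3/(y - 4) - 5/y: now ∫(-5/y) dy + ∫(-3/(y - 4)) dy.
Step 2. Evaluate the standard form [assuming y > 0]: now -5*log(y) + ∫(-3/(y - 4)) dy.
Step 3. Evaluate the standard form [assuming y > 4]: now -5*log(y) - 3*log(y - 4).
Answer: -5*log(y) - 3*log(y - 4).


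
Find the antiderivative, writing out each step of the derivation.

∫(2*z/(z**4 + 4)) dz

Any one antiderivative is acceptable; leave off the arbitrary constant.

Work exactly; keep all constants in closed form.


Step 1. Substitute u = z**2, turning ∫(2*z/(z**4 + 4)) dz into ∫(1/(u**2 + 4)) du: now ∫(1/(u**2 + 4)) du.
Step 2. Evaluate the standard form: now atan(u/2)/2.
Step 3. Substitute back u = z**2: now atan(z**2/2)/2.
Answer: atan(z**2/2)/2.


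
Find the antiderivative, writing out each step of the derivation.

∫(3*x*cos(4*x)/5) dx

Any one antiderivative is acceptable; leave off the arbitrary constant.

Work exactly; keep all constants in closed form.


Step 1. Integrate ∫(3*x*cos(4*x)/5) dx by parts with u = x, dv = (3*cos(4*x)/5) dx, so v = 3*sin(4*x)/20: now 3*x*sin(4*x)/20 + ∫(-3*sin(4*x)/20) dx.
Step 2. Evaluate the standard form: now 3*x*sin(4*x)/20 + 3*cos(4*x)/80.
Answer: 3*x*sin(4*x)/20 + 3*cos(4*x)/80.


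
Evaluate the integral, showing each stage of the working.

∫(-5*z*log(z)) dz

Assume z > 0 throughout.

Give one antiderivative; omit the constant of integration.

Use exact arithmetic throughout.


Step 1. Integrate ∫(-5*z*log(z)) dz by parts with u = log(z), dv = (-5*z) dz, so v = -5*z**2/2 [assuming z > 0]: now -5*z**2*log(z)/2 + ∫(5*z/2) dz.
Step 2. Evaluate the standard form: now -5*z**2*log(z)/2 + 5*z**2/4.
Answer: -5*z**2*log(z)/2 + 5*z**2/4.


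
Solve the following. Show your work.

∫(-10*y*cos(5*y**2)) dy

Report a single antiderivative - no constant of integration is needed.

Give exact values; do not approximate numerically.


Step 1. Substitute u = y**2, turning ∫(-10*y*cos(5*y**2)) dy into ∫(-5*cos(5*u)) du: now ∫(-5*cos(5*u)) du.
Step 2. Evaluate the standard form: now -sin(5*u).
Step 3. Substitute back u = y**2: now -sin(5*y**2).
Answer: -sin(5*y**2).


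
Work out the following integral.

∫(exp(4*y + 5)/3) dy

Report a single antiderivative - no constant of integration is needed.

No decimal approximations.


Answer: exp(4*y + 5)/12.


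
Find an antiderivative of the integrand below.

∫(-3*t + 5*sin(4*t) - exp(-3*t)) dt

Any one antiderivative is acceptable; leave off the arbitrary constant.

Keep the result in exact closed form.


Answer: -3*t**2/2 - 5*cos(4*t)/4 + exp(-3*t)/3.


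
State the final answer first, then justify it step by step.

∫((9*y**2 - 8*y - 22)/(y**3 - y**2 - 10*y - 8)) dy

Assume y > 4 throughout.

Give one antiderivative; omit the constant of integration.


The answer is 3*log(y - 4) + log(y + 1) + 5*log(y + 2).
Step 1. Decompose ∫((9*y**2 - 8*y - 22)/(y**3 - y**2 - 10*y - 8)) dy by partial fractions, (9*y**2 - 8*y - 22)/(y**3 - y**2 - 10*y - 8) = 5/(y + 2) + 1/(y + 1) + 3/(y - 4): now ∫(3/(y - 4)) dy + ∫(1/(y + 1)) dy + ∫(5/(y + 2)) dy.
Step 2. Evaluate the standard form [assuming y > 4]: now 3*log(y - 4) + ∫(1/(y + 1)) dy + ∫(5/(y + 2)) dy.
Step 3. Evaluate the standard form [assuming y > -1]: now 3*log(y - 4) + log(y + 1) + ∫(5/(y + 2)) dy.
Step 4. Evaluate the standard form [assuming y > -2]: now 3*log(y - 4) + log(y + 1) + 5*log(y + 2).
Answer: 3*log(y - 4) + log(y + 1) + 5*log(y + 2).


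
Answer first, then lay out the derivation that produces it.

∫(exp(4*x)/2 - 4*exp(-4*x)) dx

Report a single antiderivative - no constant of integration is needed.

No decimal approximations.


The answer is exp(4*x)/8 + exp(-4*x).
Step 1. Rewrite: now ∫(-4*exp(-4*x)) dx + ∫(exp(4*x)/2) dx.
Step 2. Evaluate the standard form: now exp(4*x)/8 + ∫(-4*exp(-4*x)) dx.
Step 3. Evaluate the standard form: now exp(4*x)/8 + exp(-4*x).
Answer: exp(4*x)/8 + exp(-4*x).


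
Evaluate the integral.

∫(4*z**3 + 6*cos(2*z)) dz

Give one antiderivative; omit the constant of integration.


Answer: z**4 + 3*sin(2*z).


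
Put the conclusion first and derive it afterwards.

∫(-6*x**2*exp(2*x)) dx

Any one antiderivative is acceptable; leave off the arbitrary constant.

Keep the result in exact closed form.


The answer is -3*x**2*exp(2*x) + 3*x*exp(2*x) - 3*exp(2*x)/2.
Step 1. Integrate ∫(-6*x**2*exp(2*x)) dx by parts with u = x**2, dv = (-6*exp(2*x)) dx, so v = -3*exp(2*x): now -3*x**2*exp(2*x) + ∫(6*x*exp(2*x)) dx.
Step 2. Integrate ∫(6*x*exp(2*x)) dx by parts with u = x, dv = (6*exp(2*x)) dx, so v = 3*exp(2*x): now -3*x**2*exp(2*x) + 3*x*exp(2*x) + ∫(-3*exp(2*x)) dx.
Step 3. Evaluate the standard form: now -3*x**2*exp(2*x) + 3*x*exp(2*x) - 3*exp(2*x)/2.
Answer: -3*x**2*exp(2*x) + 3*x*exp(2*x) - 3*exp(2*x)/2.


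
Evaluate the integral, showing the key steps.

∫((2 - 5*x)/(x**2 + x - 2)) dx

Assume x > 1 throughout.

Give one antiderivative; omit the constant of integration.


Step 1. Decompose ∫((2 - 5*x)/(x**2 + x - 2)) dx by partial fractions, (2 - 5*x)/(x**2 + x - 2) = -4/(x + 2) - 1/(x - 1): now ∫(-1/(x - 1)) dx + ∫(-4/(x + 2)) dx.
Step 2. Evaluate the standard form [assuming x > 1]: now -log(x - 1) + ∫(-4/(x + 2)) dx.
Step 3. Evaluate the standard form [assuming x > -2]: now -log(x - 1) - 4*log(x + 2).
Answer: -log(x - 1) - 4*log(x + 2).


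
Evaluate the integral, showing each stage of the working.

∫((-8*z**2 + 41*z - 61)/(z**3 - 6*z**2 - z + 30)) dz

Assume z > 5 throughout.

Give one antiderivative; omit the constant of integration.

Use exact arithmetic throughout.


Step 1. Decompose ∫((-8*z**2 + 41*z - 61)/(z**3 - 6*z**2 - z + 30)) dz by partial fractions, (-8*z**2 + 41*z - 61)/(z**3 - 6*z**2 - z + 30) = -5/(z + 2) + 1/(z - 3) - 4/(z - 5): now ∫(-4/(z - 5)) dz + ∫(1/(z - 3)) dz + ∫(-5/(z + 2)) dz.
Step 2. Evaluate the standard form [assuming z > 3]: now log(z - 3) + ∫(-4/(z - 5)) dz + ∫(-5/(z + 2)) dz.
Step 3. Evaluate the standard form [assuming z > -2]: now log(z - 3) - 5*log(z + 2) + ∫(-4/(z - 5)) dz.
Step 4. Evaluate the standard form [assuming z > 5]: now -4*log(z - 5) + log(z - 3) - 5*log(z + 2).
Answer: -4*log(z - 5) + log(z - 3) - 5*log(z + 2).


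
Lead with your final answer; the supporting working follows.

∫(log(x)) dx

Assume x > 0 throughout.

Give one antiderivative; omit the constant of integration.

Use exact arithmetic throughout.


The answer is x*log(x) - x.
Step 1. Integrate ∫(log(x)) dx by parts with u = log(x), dv = (1) dx, so v = x [assuming x > 0]: now x*log(x) + ∫(-1) dx.
Step 2. Evaluate the standard form: now x*log(x) - x.
Answer: x*log(x) - x.


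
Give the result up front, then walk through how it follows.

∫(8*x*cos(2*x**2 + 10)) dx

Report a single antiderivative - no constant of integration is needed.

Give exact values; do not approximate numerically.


The answer is 2*sin(2*x**2 + 10).
Step 1. Substitute u = x**2 + 5, turning ∫(8*x*cos(2*x**2 + 10)) dx into ∫(4*cos(2*u)) du: now ∫(4*cos(2*u)) du.
Step 2. Evaluate the standard form: now 2*sin(2*u).
Step 3. Substitute back u = x**2 + 5: now 2*sin(2*x**2 + 10).
Answer: 2*sin(2*x**2 + 10).


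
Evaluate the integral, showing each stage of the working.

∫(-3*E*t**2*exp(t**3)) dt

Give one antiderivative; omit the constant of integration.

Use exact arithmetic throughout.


Step 1. Substitute u = t**3 + 1, turning ∫(-3*E*t**2*exp(t**3)) dt into ∫(-exp(u)) du: now ∫(-exp(u)) du.
Step 2. Evaluate the standard form: now -exp(u).
Step 3. Substitute back u = t**3 + 1: now -exp(t**3 + 1).
Answer: -exp(t**3 + 1).


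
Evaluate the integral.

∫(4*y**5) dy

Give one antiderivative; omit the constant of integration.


Answer: 2*y**6/3.


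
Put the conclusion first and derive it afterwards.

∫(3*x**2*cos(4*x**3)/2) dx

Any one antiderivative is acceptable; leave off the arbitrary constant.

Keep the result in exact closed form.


The answer is sin(4*x**3)/8.
Step 1. Substitute u = x**3, turning ∫(3*x**2*cos(4*x**3)/2) dx into ∫(cos(4*u)/2) du: now ∫(cos(4*u)/2) du.
Step 2. Evaluate the standard form: now sin(4*u)/8.
Step 3. Substitute back u = x**3: now sin(4*x**3)/8.
Answer: sin(4*x**3)/8.


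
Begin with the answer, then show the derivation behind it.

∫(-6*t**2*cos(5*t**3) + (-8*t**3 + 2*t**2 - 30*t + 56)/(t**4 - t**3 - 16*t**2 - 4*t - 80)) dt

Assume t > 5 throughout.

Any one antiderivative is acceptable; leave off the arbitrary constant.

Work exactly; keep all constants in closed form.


The answer is -4*log(t - 5) - 4*log(t + 4) - 2*sin(5*t**3)/5 - atan(t/2).
Step 1. Rewrite: now ∫(-6*t**2*cos(5*t**3)) dt + ∫((-8*t**3 + 2*t**2 - 30*t + 56)/(t**4 - t**3 - 16*t**2 - 4*t - 80)) dt.
Step 2. Substitute u = t**3, turning ∫(-6*t**2*cos(5*t**3)) dt into ∫(-2*cos(5*u)) du: now ∫((-8*t**3 + 2*t**2 - 30*t + 56)/(t**4 - t**3 - 16*t**2 - 4*t - 80)) dt + ∫(-2*cos(5*u)) du.
Step 3. Evaluate the standard form: now -2*sin(5*u)/5 + ∫((-8*t**3 + 2*t**2 - 30*t + 56)/(t**4 - t**3 - 16*t**2 - 4*t - 80)) dt.
Step 4. Substitute back u = t**3: now -2*sin(5*t**3)/5 + ∫((-8*t**3 + 2*t**2 - 30*t + 56)/(t**4 - t**3 - 16*t**2 - 4*t - 80)) dt.
Step 5. Decompose ∫((-8*t**3 + 2*t**2 - 30*t + 56)/(t**4 - t**3 - 16*t**2 - 4*t - 80)) dt by partial fractions, (-8*t**3 + 2*t**2 - 30*t + 56)/(t**4 - t**3 - 16*t**2 - 4*t - 80) = -2/(t**2 + 4) - 4/(t + 4) - 4/(t - 5): now -2*sin(5*t**3)/5 + ∫(-4/(t - 5)) dt + ∫(-4/(t + 4)) dt + ∫(-2/(t**2 + 4)) dt.
Step 6. Evaluate the standard form [assuming t > -4]: now -4*log(t + 4) - 2*sin(5*t**3)/5 + ∫(-4/(t - 5)) dt + ∫(-2/(t**2 + 4)) dt.
Step 7. Evaluate the standard form [assuming t > 5]: now -4*log(t - 5) - 4*log(t + 4) - 2*sin(5*t**3)/5 + ∫(-2/(t**2 + 4)) dt.
Step 8. Evaluate the standard form: now -4*log(t - 5) - 4*log(t + 4) - 2*sin(5*t**3)/5 - atan(t/2).
Answer: -4*log(t - 5) - 4*log(t + 4) - 2*sin(5*t**3)/5 - atan(t/2).


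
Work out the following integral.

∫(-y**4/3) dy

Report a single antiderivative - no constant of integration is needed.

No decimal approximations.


Answer: -y**5/15.


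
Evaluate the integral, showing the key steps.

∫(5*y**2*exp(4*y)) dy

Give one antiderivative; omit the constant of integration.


Step 1. Integrate ∫(5*y**2*exp(4*y)) dy by parts with u = y**2, dv = (5*exp(4*y)) dy, so v = 5*exp(4*y)/4: now 5*y**2*exp(4*y)/4 + ∫(-5*y*exp(4*y)/2) dy.
Step 2. Integrate ∫(-5*y*exp(4*y)/2) dy by parts with u = y, dv = (-5*exp(4*y)/2) dy, so v = -5*exp(4*y)/8: now 5*y**2*exp(4*y)/4 - 5*y*exp(4*y)/8 + ∫(5*exp(4*y)/8) dy.
Step 3. Evaluate the standard form: now 5*y**2*exp(4*y)/4 - 5*y*exp(4*y)/8 + 5*exp(4*y)/32.
Answer: 5*y**2*exp(4*y)/4 - 5*y*exp(4*y)/8 + 5*exp(4*y)/32.


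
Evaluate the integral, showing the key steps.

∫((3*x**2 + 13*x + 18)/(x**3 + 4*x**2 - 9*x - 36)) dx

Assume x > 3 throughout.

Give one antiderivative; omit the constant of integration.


Step 1. Decompose ∫((3*x**2 + 13*x + 18)/(x**3 + 4*x**2 - 9*x - 36)) dx by partial fractions, (3*x**2 + 13*x + 18)/(x**3 + 4*x**2 - 9*x - 36) = 2/(x + 4) - 1/(x + 3) + 2/(x - 3): now ∫(2/(x - 3)) dx + ∫(-1/(x + 3)) dx + ∫(2/(x + 4)) dx.
Step 2. Evaluate the standard form [assuming x > -4]: now 2*log(x + 4) + ∫(2/(x - 3)) dx + ∫(-1/(x + 3)) dx.
Step 3. Evaluate the standard form [assuming x > -3]: now -log(x + 3) + 2*log(x + 4) + ∫(2/(x - 3)) dx.
Step 4. Evaluate the standard form [assuming x > 3]: now 2*log(x - 3) - log(x + 3) + 2*log(x + 4).
Answer: 2*log(x - 3) - log(x + 3) + 2*log(x + 4).


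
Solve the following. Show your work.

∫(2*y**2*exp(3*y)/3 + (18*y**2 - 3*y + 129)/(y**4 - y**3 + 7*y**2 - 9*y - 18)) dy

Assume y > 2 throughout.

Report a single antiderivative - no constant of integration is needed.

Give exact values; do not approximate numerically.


Step 1. Rewrite: now ∫(2*y**2*exp(3*y)/3) dy + ∫((18*y**2 - 3*y + 129)/(y**4 - y**3 + 7*y**2 - 9*y - 18)) dy.
Step 2. Integrate ∫(2*y**2*exp(3*y)/3) dy by parts with u = y**2, dv = (2*exp(3*y)/3) dy, so v = 2*exp(3*y)/9: now 2*y**2*exp(3*y)/9 + ∫(-4*y*exp(3*y)/9) dy + ∫((18*y**2 - 3*y + 129)/(y**4 - y**3 + 7*y**2 - 9*y - 18)) dy.
Step 3. Integrate ∫(-4*y*exp(3*y)/9) dy by parts with u = y, dv = (-4*exp(3*y)/9) dy, so v = -4*exp(3*y)/27: now 2*y**2*exp(3*y)/9 - 4*y*exp(3*y)/27 + ∫((18*y**2 - 3*y + 129)/(y**4 - y**3 + 7*y**2 - 9*y - 18)) dy + ∫(4*exp(3*y)/27) dy.
Step 4. Evaluate the standard form: now 2*y**2*exp(3*y)/9 - 4*y*exp(3*y)/27 + 4*exp(3*y)/81 + ∫((18*y**2 - 3*y + 129)/(y**4 - y**3 + 7*y**2 - 9*y - 18)) dy.
Step 5. Decompose ∫((18*y**2 - 3*y + 129)/(y**4 - y**3 + 7*y**2 - 9*y - 18)) dy by partial fractions, (18*y**2 - 3*y + 129)/(y**4 - y**3 + 7*y**2 - 9*y - 18) = 3/(y**2 + 9) - 5/(y + 1) + 5/(y - 2): now 2*y**2*exp(3*y)/9 - 4*y*exp(3*y)/27 + 4*exp(3*y)/81 + ∫(5/(y - 2)) dy + ∫(-5/(y + 1)) dy + ∫(3/(y**2 + 9)) dy.
Step 6. Evaluate the standard form [assuming y > -1]: now 2*y**2*exp(3*y)/9 - 4*y*exp(3*y)/27 + 4*exp(3*y)/81 - 5*log(y + 1) + ∫(5/(y - 2)) dy + ∫(3/(y**2 + 9)) dy.
Step 7. Evaluate the standard form [assuming y > 2]: now 2*y**2*exp(3*y)/9 - 4*y*exp(3*y)/27 + 4*exp(3*y)/81 + 5*log(y - 2) - 5*log(y + 1) + ∫(3/(y**2 + 9)) dy.
Step 8. Evaluate the standard form: now 2*y**2*exp(3*y)/9 - 4*y*exp(3*y)/27 + 4*exp(3*y)/81 + 5*log(y - 2) - 5*log(y + 1) + atan(y/3).
Answer: 2*y**2*exp(3*y)/9 - 4*y*exp(3*y)/27 + 4*exp(3*y)/81 + 5*log(y - 2) - 5*log(y + 1) + atan(y/3).


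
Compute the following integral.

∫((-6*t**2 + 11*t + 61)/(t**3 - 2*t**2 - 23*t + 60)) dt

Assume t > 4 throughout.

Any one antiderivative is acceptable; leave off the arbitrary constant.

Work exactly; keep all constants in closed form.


Answer: log(t - 4) - 5*log(t - 3) - 2*log(t + 5).


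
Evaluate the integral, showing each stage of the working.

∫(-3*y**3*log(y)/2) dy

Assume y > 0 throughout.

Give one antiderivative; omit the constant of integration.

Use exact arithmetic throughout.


Step 1. Integrate ∫(-3*y**3*log(y)/2) dy by parts with u = log(y), dv = (-3*y**3/2) dy, so v = -3*y**4/8 [assuming y > 0]: now -3*y**4*log(y)/8 + ∫(3*y**3/8) dy.
Step 2. Evaluate the standard form: now -3*y**4*log(y)/8 + 3*y**4/32.
Answer: -3*y**4*log(y)/8 + 3*y**4/32.


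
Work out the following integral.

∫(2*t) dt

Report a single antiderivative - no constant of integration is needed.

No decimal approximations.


Answer: t**2.


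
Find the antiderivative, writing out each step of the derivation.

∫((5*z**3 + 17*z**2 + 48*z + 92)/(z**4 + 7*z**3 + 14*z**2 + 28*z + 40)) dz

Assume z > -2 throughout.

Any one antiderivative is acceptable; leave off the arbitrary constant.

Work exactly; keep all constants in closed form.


Step 1. Decompose ∫((5*z**3 + 17*z**2 + 48*z + 92)/(z**4 + 7*z**3 + 14*z**2 + 28*z + 40)) dz by partial fractions, (5*z**3 + 17*z**2 + 48*z + 92)/(z**4 + 7*z**3 + 14*z**2 + 28*z + 40) = 4/(z**2 + 4) + 4/(z + 5) + 1/(z + 2): now ∫(1/(z + 2)) dz + ∫(4/(z + 5)) dz + ∫(4/(z**2 + 4)) dz.
Step 2. Evaluate the standard form [assuming z > -2]: now log(z + 2) + ∫(4/(z + 5)) dz + ∫(4/(z**2 + 4)) dz.
Step 3. Evaluate the standard form [assuming z > -5]: now log(z + 2) + 4*log(z + 5) + ∫(4/(z**2 + 4)) dz.
Step 4. Evaluate the standard form: now log(z + 2) + 4*log(z + 5) + 2*atan(z/2).
Answer: log(z + 2) + 4*log(z + 5) + 2*atan(z/2).


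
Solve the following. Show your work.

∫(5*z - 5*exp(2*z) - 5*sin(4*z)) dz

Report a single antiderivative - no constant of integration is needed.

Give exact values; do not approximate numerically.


Step 1. Rewrite: now ∫(5*z) dz + ∫(-5*exp(2*z)) dz + ∫(-5*sin(4*z)) dz.
Step 2. Evaluate the standard form: now -5*exp(2*z)/2 + ∫(5*z) dz + ∫(-5*sin(4*z)) dz.
Step 3. Evaluate the standard form: now -5*exp(2*z)/2 + 5*cos(4*z)/4 + ∫(5*z) dz.
Step 4. Evaluate the standard form: now 5*z**2/2 - 5*exp(2*z)/2 + 5*cos(4*z)/4.
Answer: 5*z**2/2 - 5*exp(2*z)/2 + 5*cos(4*z)/4.


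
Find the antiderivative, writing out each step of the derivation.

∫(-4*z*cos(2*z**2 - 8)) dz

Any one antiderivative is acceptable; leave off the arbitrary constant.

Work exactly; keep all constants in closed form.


Step 1. Substitute u = z**2 - 4, turning ∫(-4*z*cos(2*z**2 - 8)) dz into ∫(-2*cos(2*u)) du: now ∫(-2*cos(2*u)) du.
Step 2. Evaluate the standard form: now -sin(2*u).
Step 3. Substitute back u = z**2 - 4: now -sin(2*z**2 - 8).
Answer: -sin(2*z**2 - 8).


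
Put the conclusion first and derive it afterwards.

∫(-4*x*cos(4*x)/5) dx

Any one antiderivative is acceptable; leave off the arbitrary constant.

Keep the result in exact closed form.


The answer is -x*sin(4*x)/5 - cos(4*x)/20.
Step 1. Integrate ∫(-4*x*cos(4*x)/5) dx by parts with u = x, dv = (-4*cos(4*x)/5) dx, so v = -sin(4*x)/5: now -x*sin(4*x)/5 + ∫(sin(4*x)/5) dx.
Step 2. Evaluate the standard form: now -x*sin(4*x)/5 - cos(4*x)/20.
Answer: -x*sin(4*x)/5 - cos(4*x)/20.


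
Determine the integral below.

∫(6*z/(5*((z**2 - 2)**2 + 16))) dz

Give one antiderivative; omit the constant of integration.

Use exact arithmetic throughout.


Answer: 3*atan(z**2/4 - 1/2)/20.


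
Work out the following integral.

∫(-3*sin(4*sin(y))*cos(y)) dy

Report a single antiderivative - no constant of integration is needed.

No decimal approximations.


Answer: 3*cos(4*sin(y))/4.


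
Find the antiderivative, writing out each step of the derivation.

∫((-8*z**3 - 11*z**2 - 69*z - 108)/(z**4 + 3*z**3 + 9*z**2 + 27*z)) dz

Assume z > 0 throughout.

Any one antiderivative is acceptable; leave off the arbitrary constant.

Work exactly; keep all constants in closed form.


Step 1. Decompose ∫((-8*z**3 - 11*z**2 - 69*z - 108)/(z**4 + 3*z**3 + 9*z**2 + 27*z)) dz by partial fractions, (-8*z**3 - 11*z**2 - 69*z - 108)/(z**4 + 3*z**3 + 9*z**2 + 27*z) = 1/(z**2 + 9) - 4/(z + 3) - 4/z: now ∫(-4/z) dz + ∫(-4/(z + 3)) dz + ∫(1/(z**2 + 9)) dz.
Step 2. Evaluate the standard form [assuming z > -3]: now -4*log(z + 3) + ∫(-4/z) dz + ∫(1/(z**2 + 9)) dz.
Step 3. Evaluate the standard form [assuming z > 0]: now -4*log(z) - 4*log(z + 3) + ∫(1/(z**2 + 9)) dz.
Step 4. Evaluate the standard form: now -4*log(z) - 4*log(z + 3) + atan(z/3)/3.
Answer: -4*log(z) - 4*log(z + 3) + atan(z/3)/3.


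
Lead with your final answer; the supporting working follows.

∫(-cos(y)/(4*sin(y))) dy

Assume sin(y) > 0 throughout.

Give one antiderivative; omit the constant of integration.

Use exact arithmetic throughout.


The answer is -log(sin(y))/4.
Step 1. Substitute u = sin(y), turning ∫(-cos(y)/(4*sin(y))) dy into ∫(-1/(4*u)) du: now ∫(-1/(4*u)) du.
Step 2. Evaluate the standard form [assuming u > 0]: now -log(u)/4.
Step 3. Substitute back u = sin(y): now -log(sin(y))/4.
Answer: -log(sin(y))/4.


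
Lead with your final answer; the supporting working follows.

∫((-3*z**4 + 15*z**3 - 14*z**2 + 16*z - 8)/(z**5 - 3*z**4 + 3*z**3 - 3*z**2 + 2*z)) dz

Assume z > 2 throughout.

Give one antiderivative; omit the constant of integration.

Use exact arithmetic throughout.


The answer is -4*log(z) + 4*log(z - 2) - 3*log(z - 1) + atan(z).
Step 1. Decompose ∫((-3*z**4 + 15*z**3 - 14*z**2 + 16*z - 8)/(z**5 - 3*z**4 + 3*z**3 - 3*z**2 + 2*z)) dz by partial fractions, (-3*z**4 + 15*z**3 - 14*z**2 + 16*z - 8)/(z**5 - 3*z**4 + 3*z**3 - 3*z**2 + 2*z) = 1/(z**2 + 1) - 3/(z - 1) + 4/(z - 2) - 4/z: now ∫(-4/z) dz + ∫(4/(z - 2)) dz + ∫(-3/(z - 1)) dz + ∫(1/(z**2 + 1)) dz.
Step 2. Evaluate the standard form [assuming z > 2]: now 4*log(z - 2) + ∫(-4/z) dz + ∫(-3/(z - 1)) dz + ∫(1/(z**2 + 1)) dz.
Step 3. Evaluate the standard form [assuming z > 0]: now -4*log(z) + 4*log(z - 2) + ∫(-3/(z - 1)) dz + ∫(1/(z**2 + 1)) dz.
Step 4. Evaluate the standard form [assuming z > 1]: now -4*log(z) + 4*log(z - 2) - 3*log(z - 1) + ∫(1/(z**2 + 1)) dz.
Step 5. Evaluate the standard form: now -4*log(z) + 4*log(z - 2) - 3*log(z - 1) + atan(z).
Answer: -4*log(z) + 4*log(z - 2) - 3*log(z - 1) + atan(z).


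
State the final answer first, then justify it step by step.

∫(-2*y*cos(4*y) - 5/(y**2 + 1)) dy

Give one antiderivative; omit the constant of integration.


The answer is -y*sin(4*y)/2 - cos(4*y)/8 - 5*atan(y).
Step 1. Rewrite: now ∫(-2*y*cos(4*y)) dy + ∫(-5/(y**2 + 1)) dy.
Step 2. Integrate ∫(-2*y*cos(4*y)) dy by parts with u = y, dv = (-2*cos(4*y)) dy, so v = -sin(4*y)/2: now -y*sin(4*y)/2 + ∫(-5/(y**2 + 1)) dy + ∫(sin(4*y)/2) dy.
Step 3. Evaluate the standard form: now -y*sin(4*y)/2 - cos(4*y)/8 + ∫(-5/(y**2 + 1)) dy.
Step 4. Evaluate the standard form: now -y*sin(4*y)/2 - cos(4*y)/8 - 5*atan(y).
Answer: -y*sin(4*y)/2 - cos(4*y)/8 - 5*atan(y).
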